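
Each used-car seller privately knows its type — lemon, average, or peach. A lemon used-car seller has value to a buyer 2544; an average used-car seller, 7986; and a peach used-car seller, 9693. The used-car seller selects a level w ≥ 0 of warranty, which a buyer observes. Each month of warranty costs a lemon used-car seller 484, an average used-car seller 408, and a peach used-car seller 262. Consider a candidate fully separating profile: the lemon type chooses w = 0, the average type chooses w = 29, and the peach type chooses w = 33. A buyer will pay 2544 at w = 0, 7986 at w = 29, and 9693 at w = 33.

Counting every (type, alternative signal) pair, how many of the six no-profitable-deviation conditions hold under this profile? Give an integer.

Peach (own payoff 9693 − 262×33 = 1047): to w=0 gives 2544 → profitable ✗; to w=29 gives 7986 − 262×29 = 388 → no gain ✓.
Average (own payoff 7986 − 408×29 = -3846): to w=0 gives 2544 → profitable ✗; to w=33 gives 9693 − 408×33 = -3771 → profitable ✗.
Lemon (own payoff 2544): to w=29 gives 7986 − 484×29 = -6050 → no gain ✓; to w=33 gives 9693 − 484×33 = -6279 → no gain ✓.
3 of the 6 constraints hold; not an equilibrium.

3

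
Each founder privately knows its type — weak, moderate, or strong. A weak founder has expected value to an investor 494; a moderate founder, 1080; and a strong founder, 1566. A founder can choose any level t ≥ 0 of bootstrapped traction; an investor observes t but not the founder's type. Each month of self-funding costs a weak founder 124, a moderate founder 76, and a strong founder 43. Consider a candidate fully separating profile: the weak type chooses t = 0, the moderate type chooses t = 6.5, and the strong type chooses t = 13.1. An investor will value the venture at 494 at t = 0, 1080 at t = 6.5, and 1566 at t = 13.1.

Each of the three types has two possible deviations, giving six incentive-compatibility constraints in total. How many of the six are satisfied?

Weak (own payoff 494): to t=6.5 gives 1080 − 124×6.5 = 274 → no gain ✓; to t=13.1 gives 1566 − 124×13.1 = -58.4 → no gain ✓.
Strong (own payoff 1566 − 43×13.1 = 1002.7): to t=0 gives 494 → no gain ✓; to t=6.5 gives 1080 − 43×6.5 = 800.5 → no gain ✓.
Moderate (own payoff 1080 − 76×6.5 = 586): to t=0 gives 494 → no gain ✓; to t=13.1 gives 1566 − 76×13.1 = 570.4 → no gain ✓.
6 of the 6 constraints hold; this profile is a separating equilibrium.

6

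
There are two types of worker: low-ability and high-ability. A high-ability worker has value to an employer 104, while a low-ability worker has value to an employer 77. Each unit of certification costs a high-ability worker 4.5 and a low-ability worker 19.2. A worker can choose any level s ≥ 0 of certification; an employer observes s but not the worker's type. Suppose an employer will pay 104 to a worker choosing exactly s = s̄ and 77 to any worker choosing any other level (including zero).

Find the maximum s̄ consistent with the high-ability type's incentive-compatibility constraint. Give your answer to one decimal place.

Choosing s̄ yields the high-ability type 104 − 4.5·s̄; choosing zero yields 77.
The high-ability type is indifferent at 104 − 4.5·s̄ = 77, i.e. s̄ = (104 − 77) / 4.5 = 6.0.
For any s̄ above 6.0 the high-ability type would rather pool at zero, so separation collapses.

6.0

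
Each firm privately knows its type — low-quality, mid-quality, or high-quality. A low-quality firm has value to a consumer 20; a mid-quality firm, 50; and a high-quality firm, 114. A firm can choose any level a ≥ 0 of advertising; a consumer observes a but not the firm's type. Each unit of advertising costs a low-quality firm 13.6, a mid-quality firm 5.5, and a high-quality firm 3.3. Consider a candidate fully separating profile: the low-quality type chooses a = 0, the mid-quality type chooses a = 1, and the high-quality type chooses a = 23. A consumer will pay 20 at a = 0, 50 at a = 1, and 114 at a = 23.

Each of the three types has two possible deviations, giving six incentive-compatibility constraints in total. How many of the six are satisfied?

4

High-quality (own payoff 114 − 3.3×23 = 38.1): to a=0 gives 20 → no gain ✓; to a=1 gives 50 − 3.3×1 = 46.7 → profitable ✗.
Low-quality (own payoff 20): to a=1 gives 50 − 13.6×1 = 36.4 → profitable ✗; to a=23 gives 114 − 13.6×23 = -198.8 → no gain ✓.
Mid-quality (own payoff 50 − 5.5×1 = 44.5): to a=0 gives 20 → no gain ✓; to a=23 gives 114 − 5.5×23 = -12.5 → no gain ✓.
4 of the 6 constraints hold; not an equilibrium.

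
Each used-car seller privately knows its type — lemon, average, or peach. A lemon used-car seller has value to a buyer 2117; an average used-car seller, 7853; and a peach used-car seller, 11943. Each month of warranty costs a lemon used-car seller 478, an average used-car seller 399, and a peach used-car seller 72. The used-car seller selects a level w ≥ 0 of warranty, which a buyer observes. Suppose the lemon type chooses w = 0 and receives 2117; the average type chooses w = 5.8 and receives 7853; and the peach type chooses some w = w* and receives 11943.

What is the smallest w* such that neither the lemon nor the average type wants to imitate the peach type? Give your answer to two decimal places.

20.56

Lemon type (on-path payoff 2117) won't mimic when 2117 ≥ 11943 − 478·w*, i.e. w* ≥ 20.56.
Average type (on-path payoff 7853 − 399×5.8 = 5538.8) won't mimic when 5538.8 ≥ 11943 − 399·w*, i.e. w* ≥ 16.05.
Both must hold, so w* = max(20.56, 16.05) = 20.56. The lemon type's constraint binds.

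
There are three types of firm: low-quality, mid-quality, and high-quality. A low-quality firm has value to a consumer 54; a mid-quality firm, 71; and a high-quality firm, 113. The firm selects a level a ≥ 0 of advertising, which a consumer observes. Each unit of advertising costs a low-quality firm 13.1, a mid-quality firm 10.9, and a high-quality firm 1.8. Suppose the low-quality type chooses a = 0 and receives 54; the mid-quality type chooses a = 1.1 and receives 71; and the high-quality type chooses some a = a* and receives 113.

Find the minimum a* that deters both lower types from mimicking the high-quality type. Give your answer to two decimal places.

4.95

Low-quality type (on-path payoff 54) won't mimic when 54 ≥ 113 − 13.1·a*, i.e. a* ≥ 4.50.
Mid-quality type (on-path payoff 71 − 10.9×1.1 = 59.01) won't mimic when 59.01 ≥ 113 − 10.9·a*, i.e. a* ≥ 4.95.
Both must hold, so a* = max(4.50, 4.95) = 4.95. The mid-quality type's constraint binds.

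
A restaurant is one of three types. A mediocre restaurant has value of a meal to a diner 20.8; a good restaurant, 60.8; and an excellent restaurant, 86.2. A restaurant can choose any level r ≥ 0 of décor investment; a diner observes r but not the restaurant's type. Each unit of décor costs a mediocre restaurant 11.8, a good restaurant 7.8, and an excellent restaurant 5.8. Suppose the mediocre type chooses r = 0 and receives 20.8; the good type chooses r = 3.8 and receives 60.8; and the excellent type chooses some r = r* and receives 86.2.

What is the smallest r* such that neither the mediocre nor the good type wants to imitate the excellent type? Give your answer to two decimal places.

7.06

Good type (on-path payoff 60.8 − 7.8×3.8 = 31.16) won't mimic when 31.16 ≥ 86.2 − 7.8·r*, i.e. r* ≥ 7.06.
Mediocre type (on-path payoff 20.8) won't mimic when 20.8 ≥ 86.2 − 11.8·r*, i.e. r* ≥ 5.54.
Both must hold, so r* = max(5.54, 7.06) = 7.06. The good type's constraint binds.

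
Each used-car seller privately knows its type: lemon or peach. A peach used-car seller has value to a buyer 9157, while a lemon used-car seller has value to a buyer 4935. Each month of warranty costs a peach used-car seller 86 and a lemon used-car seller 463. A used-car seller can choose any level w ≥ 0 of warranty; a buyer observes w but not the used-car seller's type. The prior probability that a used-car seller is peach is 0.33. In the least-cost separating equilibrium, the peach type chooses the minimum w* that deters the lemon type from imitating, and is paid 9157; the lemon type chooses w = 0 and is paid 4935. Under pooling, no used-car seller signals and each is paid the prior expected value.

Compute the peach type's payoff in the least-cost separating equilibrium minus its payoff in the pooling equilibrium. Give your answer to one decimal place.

2044.5

Least-cost separating signal: w* solves 4935 = 9157 − 463·w*, so w* = (9157 − 4935)/463 ≈ 9.1188.
Peach type's separating payoff: 9157 − 86 × w* = 9157 − 86 × (9157 − 4935)/463 = 9157 − 363092/463 ≈ 8372.784.
Pooling payoff: 0.33 × 9157 + 0.67 × 4935 = 6328.26.
Difference: 8372.784 − 6328.26 = 2044.524, i.e. 2044.5 to one decimal place.
The peach type prefers to separate.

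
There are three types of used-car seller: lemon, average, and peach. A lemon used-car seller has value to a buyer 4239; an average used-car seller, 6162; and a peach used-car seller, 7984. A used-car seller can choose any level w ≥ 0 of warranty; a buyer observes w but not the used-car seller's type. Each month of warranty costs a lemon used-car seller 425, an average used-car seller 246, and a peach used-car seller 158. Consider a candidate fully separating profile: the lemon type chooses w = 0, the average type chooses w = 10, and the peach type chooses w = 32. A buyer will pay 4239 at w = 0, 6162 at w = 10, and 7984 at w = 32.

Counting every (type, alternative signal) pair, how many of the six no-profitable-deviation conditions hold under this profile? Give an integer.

3

Average (own payoff 6162 − 246×10 = 3702): to w=0 gives 4239 → profitable ✗; to w=32 gives 7984 − 246×32 = 112 → no gain ✓.
Lemon (own payoff 4239): to w=10 gives 6162 − 425×10 = 1912 → no gain ✓; to w=32 gives 7984 − 425×32 = -5616 → no gain ✓.
Peach (own payoff 7984 − 158×32 = 2928): to w=0 gives 4239 → profitable ✗; to w=10 gives 6162 − 158×10 = 4582 → profitable ✗.
3 of the 6 constraints hold; not an equilibrium.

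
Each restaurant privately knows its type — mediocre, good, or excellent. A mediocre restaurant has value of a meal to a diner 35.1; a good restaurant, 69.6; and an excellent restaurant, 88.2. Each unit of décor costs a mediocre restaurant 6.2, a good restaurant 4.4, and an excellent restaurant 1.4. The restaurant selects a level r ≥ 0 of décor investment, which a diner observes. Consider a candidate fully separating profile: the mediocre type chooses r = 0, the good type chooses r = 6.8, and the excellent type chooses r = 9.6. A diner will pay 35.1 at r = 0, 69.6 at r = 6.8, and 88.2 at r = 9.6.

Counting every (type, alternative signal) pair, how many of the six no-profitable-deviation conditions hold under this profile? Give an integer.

Good (own payoff 69.6 − 4.4×6.8 = 39.68): to r=0 gives 35.1 → no gain ✓; to r=9.6 gives 88.2 − 4.4×9.6 = 45.96 → profitable ✗.
Mediocre (own payoff 35.1): to r=6.8 gives 69.6 − 6.2×6.8 = 27.44 → no gain ✓; to r=9.6 gives 88.2 − 6.2×9.6 = 28.68 → no gain ✓.
Excellent (own payoff 88.2 − 1.4×9.6 = 74.76): to r=0 gives 35.1 → no gain ✓; to r=6.8 gives 69.6 − 1.4×6.8 = 60.08 → no gain ✓.
5 of the 6 constraints hold; not an equilibrium.

5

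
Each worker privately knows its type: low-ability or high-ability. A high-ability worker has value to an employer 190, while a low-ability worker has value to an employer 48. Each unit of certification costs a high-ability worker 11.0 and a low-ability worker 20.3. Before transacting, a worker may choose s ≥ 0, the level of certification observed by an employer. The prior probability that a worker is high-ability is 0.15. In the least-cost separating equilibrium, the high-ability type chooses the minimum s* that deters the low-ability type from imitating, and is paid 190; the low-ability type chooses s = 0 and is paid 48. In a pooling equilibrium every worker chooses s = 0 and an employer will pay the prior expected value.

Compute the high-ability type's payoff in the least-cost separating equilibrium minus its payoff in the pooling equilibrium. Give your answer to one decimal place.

Least-cost separating signal: s* solves 48 = 190 − 20.3·s*, so s* = (190 − 48)/20.3 ≈ 6.9951.
High-ability type's separating payoff: 190 − 11.0 × s* = 190 − 11.0 × (190 − 48)/20.3 = 190 − 1562/20.3 ≈ 113.054.
Pooling payoff: 0.15 × 190 + 0.85 × 48 = 69.3.
Difference: 113.054 − 69.3 = 43.754, i.e. 43.8 to one decimal place.
The high-ability type prefers to separate.

43.8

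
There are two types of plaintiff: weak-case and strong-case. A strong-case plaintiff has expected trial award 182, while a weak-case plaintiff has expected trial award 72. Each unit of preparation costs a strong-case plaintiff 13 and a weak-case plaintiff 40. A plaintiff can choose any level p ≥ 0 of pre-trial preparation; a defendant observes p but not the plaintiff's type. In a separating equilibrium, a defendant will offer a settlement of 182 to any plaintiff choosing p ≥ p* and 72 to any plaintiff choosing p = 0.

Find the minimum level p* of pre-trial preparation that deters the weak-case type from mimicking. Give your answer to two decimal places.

A weak-case plaintiff choosing p = 0 receives 72.
Imitating at p* instead would pay 182 at cost 40·p*, netting 182 − 40·p*.
Indifference: 72 = 182 − 40·p*, so p* = (182 − 72) / 40 = 2.75.
At p* the weak-case type's incentive constraint just binds; the strong-case type strictly prefers p* since its per-unit cost is lower.

2.75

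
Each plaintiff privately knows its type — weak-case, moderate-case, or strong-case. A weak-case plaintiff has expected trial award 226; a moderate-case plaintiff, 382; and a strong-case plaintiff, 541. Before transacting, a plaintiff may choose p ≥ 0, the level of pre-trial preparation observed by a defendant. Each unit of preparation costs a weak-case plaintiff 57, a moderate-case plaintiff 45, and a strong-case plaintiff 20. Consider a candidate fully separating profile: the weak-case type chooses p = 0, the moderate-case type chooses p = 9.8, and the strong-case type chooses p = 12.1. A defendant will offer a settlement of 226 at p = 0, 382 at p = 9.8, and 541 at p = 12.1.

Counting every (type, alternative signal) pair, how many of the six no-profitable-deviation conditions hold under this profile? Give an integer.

Strong-case (own payoff 541 − 20×12.1 = 299): to p=0 gives 226 → no gain ✓; to p=9.8 gives 382 − 20×9.8 = 186 → no gain ✓.
Moderate-case (own payoff 382 − 45×9.8 = -59): to p=0 gives 226 → profitable ✗; to p=12.1 gives 541 − 45×12.1 = -3.5 → profitable ✗.
Weak-case (own payoff 226): to p=9.8 gives 382 − 57×9.8 = -176.6 → no gain ✓; to p=12.1 gives 541 − 57×12.1 = -148.7 → no gain ✓.
4 of the 6 constraints hold; not an equilibrium.

4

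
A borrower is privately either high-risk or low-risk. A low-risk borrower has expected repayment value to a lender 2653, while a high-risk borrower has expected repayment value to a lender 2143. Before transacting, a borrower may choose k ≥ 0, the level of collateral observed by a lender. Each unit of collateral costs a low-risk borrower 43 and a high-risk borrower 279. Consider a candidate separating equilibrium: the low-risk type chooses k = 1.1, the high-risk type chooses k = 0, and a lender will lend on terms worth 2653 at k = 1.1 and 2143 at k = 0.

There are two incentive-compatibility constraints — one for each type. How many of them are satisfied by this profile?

1

Low-risk type: signal → 2653 − 43 × 1.1 = 2605.7; deviate to 0 → 2143. IC holds (2605.7 ≥ 2143).
High-risk type: stay at 0 → 2143; mimic → 2653 − 279 × 1.1 = 2346.1. IC fails (2143 < 2346.1).
1 of 2 constraints hold, so this profile is not an equilibrium.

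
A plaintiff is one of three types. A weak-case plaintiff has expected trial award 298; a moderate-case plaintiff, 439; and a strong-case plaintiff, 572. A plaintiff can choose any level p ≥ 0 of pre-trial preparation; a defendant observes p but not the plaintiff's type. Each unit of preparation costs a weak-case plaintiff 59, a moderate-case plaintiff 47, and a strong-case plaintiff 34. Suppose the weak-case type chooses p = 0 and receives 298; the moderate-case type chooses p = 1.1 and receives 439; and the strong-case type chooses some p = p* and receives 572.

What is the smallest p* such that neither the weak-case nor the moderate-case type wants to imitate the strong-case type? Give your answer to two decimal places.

Moderate-case type (on-path payoff 439 − 47×1.1 = 387.3) won't mimic when 387.3 ≥ 572 − 47·p*, i.e. p* ≥ 3.93.
Weak-case type (on-path payoff 298) won't mimic when 298 ≥ 572 − 59·p*, i.e. p* ≥ 4.64.
Both must hold, so p* = max(4.64, 3.93) = 4.64. The weak-case type's constraint binds.

4.64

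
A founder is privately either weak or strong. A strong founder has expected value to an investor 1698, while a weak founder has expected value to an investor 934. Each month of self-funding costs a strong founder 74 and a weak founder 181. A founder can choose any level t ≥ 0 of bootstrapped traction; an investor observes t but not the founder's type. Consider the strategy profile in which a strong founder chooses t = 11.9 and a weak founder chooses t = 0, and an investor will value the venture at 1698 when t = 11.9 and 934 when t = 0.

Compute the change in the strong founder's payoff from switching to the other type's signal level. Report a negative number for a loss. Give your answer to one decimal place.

116.6

Playing t = 11.9 the strong founder receives 1698 − 74 × 11.9 = 817.4.
Deviating to t = 0 yields 934 instead.
Gain from deviating: 934 − 817.4 = 116.6.
The gain is positive, so the strong type's incentive-compatibility constraint is violated — this profile is not a separating equilibrium.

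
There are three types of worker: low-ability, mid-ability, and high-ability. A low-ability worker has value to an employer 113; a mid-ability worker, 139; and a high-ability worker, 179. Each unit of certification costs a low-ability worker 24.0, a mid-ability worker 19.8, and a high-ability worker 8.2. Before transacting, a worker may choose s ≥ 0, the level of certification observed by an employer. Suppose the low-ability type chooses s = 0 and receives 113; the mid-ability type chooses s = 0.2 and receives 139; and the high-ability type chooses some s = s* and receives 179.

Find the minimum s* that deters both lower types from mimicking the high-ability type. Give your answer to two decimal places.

2.75

Mid-ability type (on-path payoff 139 − 19.8×0.2 = 135.04) won't mimic when 135.04 ≥ 179 − 19.8·s*, i.e. s* ≥ 2.22.
Low-ability type (on-path payoff 113) won't mimic when 113 ≥ 179 − 24.0·s*, i.e. s* ≥ 2.75.
Both must hold, so s* = max(2.75, 2.22) = 2.75. The low-ability type's constraint binds.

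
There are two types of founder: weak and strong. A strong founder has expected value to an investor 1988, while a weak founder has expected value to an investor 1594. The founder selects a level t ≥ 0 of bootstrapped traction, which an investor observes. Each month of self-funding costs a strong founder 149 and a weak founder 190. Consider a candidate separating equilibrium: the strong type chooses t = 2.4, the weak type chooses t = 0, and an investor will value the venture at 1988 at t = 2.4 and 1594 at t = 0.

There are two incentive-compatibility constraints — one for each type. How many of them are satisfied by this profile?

2

Strong type: signal → 1988 − 149 × 2.4 = 1630.4; deviate to 0 → 1594. IC holds (1630.4 ≥ 1594).
Weak type: stay at 0 → 1594; mimic → 1988 − 190 × 2.4 = 1532. IC holds (1594 ≥ 1532).
2 of 2 constraints hold, so this is a separating equilibrium.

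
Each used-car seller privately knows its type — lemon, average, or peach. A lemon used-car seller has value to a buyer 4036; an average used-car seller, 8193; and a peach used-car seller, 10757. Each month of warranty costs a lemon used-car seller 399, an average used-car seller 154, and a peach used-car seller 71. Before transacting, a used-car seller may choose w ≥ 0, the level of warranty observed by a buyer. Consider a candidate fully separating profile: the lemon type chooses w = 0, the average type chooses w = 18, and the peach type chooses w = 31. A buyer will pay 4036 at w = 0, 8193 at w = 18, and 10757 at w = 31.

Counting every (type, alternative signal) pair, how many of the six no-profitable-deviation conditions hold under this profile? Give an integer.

5

Peach (own payoff 10757 − 71×31 = 8556): to w=0 gives 4036 → no gain ✓; to w=18 gives 8193 − 71×18 = 6915 → no gain ✓.
Average (own payoff 8193 − 154×18 = 5421): to w=0 gives 4036 → no gain ✓; to w=31 gives 10757 − 154×31 = 5983 → profitable ✗.
Lemon (own payoff 4036): to w=18 gives 8193 − 399×18 = 1011 → no gain ✓; to w=31 gives 10757 − 399×31 = -1612 → no gain ✓.
5 of the 6 constraints hold; not an equilibrium.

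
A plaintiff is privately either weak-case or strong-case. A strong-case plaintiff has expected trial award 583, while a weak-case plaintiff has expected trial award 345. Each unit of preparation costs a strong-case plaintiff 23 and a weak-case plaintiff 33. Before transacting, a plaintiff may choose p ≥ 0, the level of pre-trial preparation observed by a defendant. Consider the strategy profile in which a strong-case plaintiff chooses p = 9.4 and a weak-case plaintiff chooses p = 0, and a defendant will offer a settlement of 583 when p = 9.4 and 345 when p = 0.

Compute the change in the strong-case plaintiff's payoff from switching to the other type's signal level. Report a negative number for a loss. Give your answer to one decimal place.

Playing p = 9.4 the strong-case plaintiff receives 583 − 23 × 9.4 = 366.8.
Deviating to p = 0 yields 345 instead.
Gain from deviating: 345 − 366.8 = -21.8.
The gain is negative, so the strong-case type's incentive-compatibility constraint is satisfied.

-21.8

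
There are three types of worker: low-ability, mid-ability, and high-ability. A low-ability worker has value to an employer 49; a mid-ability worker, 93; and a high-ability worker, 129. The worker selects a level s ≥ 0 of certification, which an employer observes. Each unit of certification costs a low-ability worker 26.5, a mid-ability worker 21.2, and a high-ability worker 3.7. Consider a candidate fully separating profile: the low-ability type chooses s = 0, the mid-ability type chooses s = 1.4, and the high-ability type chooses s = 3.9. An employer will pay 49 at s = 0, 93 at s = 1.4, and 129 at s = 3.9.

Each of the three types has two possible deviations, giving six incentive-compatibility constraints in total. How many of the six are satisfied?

Mid-ability (own payoff 93 − 21.2×1.4 = 63.32): to s=0 gives 49 → no gain ✓; to s=3.9 gives 129 − 21.2×3.9 = 46.32 → no gain ✓.
Low-ability (own payoff 49): to s=1.4 gives 93 − 26.5×1.4 = 55.9 → profitable ✗; to s=3.9 gives 129 − 26.5×3.9 = 25.65 → no gain ✓.
High-ability (own payoff 129 − 3.7×3.9 = 114.57): to s=0 gives 49 → no gain ✓; to s=1.4 gives 93 − 3.7×1.4 = 87.82 → no gain ✓.
5 of the 6 constraints hold; not an equilibrium.

5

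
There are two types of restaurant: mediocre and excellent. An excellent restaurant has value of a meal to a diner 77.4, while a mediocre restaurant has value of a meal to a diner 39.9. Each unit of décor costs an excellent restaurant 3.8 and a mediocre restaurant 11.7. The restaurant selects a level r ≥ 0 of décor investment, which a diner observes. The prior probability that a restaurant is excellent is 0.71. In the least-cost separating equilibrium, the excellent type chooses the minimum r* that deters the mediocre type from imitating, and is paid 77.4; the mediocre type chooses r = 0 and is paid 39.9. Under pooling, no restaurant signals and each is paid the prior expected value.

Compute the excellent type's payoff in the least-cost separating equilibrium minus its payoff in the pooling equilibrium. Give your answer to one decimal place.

Least-cost separating signal: r* solves 39.9 = 77.4 − 11.7·r*, so r* = (77.4 − 39.9)/11.7 ≈ 3.2051.
Excellent type's separating payoff: 77.4 − 3.8 × r* = 77.4 − 3.8 × (77.4 − 39.9)/11.7 = 77.4 − 142.5/11.7 ≈ 65.221.
Pooling payoff: 0.71 × 77.4 + 0.29 × 39.9 = 66.525.
Difference: 65.221 − 66.525 = -1.304, i.e. -1.3 to one decimal place.
The excellent type would prefer the pooling outcome.

-1.3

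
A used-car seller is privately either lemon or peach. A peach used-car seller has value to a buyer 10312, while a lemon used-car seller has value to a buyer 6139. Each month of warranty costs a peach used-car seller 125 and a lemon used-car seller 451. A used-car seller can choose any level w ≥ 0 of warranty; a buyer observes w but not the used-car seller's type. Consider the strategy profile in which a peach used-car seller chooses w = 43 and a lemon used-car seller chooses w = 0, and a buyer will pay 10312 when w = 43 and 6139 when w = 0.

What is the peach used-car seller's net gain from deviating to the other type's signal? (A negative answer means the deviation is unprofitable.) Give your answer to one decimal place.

1202.0

Playing w = 43 the peach used-car seller receives 10312 − 125 × 43 = 4937.
Deviating to w = 0 yields 6139 instead.
Gain from deviating: 6139 − 4937 = 1202.0.
The gain is positive, so the peach type's incentive-compatibility constraint is violated — this profile is not a separating equilibrium.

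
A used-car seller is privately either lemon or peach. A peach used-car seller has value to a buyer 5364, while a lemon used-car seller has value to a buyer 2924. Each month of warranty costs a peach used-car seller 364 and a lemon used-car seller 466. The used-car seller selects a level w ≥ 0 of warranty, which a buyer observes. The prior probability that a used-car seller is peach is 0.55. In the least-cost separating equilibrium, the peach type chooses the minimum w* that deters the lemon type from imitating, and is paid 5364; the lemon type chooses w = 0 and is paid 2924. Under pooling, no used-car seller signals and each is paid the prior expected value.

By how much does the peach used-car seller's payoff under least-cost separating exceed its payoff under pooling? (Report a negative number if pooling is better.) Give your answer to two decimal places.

Least-cost separating signal: w* solves 2924 = 5364 − 466·w*, so w* = (5364 − 2924)/466 ≈ 5.2361.
Peach type's separating payoff: 5364 − 364 × w* = 5364 − 364 × (5364 − 2924)/466 = 5364 − 888160/466 ≈ 3458.0773.
Pooling payoff: 0.55 × 5364 + 0.45 × 2924 = 4266.
Difference: 3458.0773 − 4266 = -807.9227, i.e. -807.92 to two decimal places.
The peach type would prefer the pooling outcome.

-807.92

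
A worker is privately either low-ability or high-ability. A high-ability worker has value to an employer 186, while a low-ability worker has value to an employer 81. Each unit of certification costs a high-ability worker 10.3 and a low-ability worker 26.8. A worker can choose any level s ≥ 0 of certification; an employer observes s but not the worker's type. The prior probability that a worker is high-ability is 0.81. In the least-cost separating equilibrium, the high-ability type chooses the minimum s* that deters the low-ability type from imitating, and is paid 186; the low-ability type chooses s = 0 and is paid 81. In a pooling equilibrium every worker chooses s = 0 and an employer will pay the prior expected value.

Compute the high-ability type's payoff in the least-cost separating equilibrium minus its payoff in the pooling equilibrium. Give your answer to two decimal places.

Least-cost separating signal: s* solves 81 = 186 − 26.8·s*, so s* = (186 − 81)/26.8 ≈ 3.9179.
High-ability type's separating payoff: 186 − 10.3 × s* = 186 − 10.3 × (186 − 81)/26.8 = 186 − 1081.5/26.8 ≈ 145.6455.
Pooling payoff: 0.81 × 186 + 0.19 × 81 = 166.05.
Difference: 145.6455 − 166.05 = -20.4045, i.e. -20.40 to two decimal places.
The high-ability type would prefer the pooling outcome.

-20.40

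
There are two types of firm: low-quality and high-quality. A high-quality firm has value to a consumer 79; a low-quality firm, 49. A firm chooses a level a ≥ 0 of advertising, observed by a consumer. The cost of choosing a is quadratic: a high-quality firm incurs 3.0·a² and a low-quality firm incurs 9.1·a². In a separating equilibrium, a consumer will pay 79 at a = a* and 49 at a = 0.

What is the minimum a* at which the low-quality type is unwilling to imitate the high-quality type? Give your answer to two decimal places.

The low-quality type at a = 0 receives 49; imitating at a* yields 79 − 9.1·a*².
Indifference: 49 = 79 − 9.1·a*², so a*² = (79 − 49) / 9.1 ≈ 3.2967.
a* = √3.2967 ≈ 1.82.

1.82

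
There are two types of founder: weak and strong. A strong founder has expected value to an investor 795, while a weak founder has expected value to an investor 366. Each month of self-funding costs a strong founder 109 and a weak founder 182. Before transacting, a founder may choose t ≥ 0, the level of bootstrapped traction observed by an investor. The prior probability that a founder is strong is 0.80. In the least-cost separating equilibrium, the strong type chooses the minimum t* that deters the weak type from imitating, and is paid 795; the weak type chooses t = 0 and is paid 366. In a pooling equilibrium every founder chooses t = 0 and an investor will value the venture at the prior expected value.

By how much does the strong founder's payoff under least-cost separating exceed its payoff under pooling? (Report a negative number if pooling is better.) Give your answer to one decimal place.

-171.1

Least-cost separating signal: t* solves 366 = 795 − 182·t*, so t* = (795 − 366)/182 ≈ 2.3571.
Strong type's separating payoff: 795 − 109 × t* = 795 − 109 × (795 − 366)/182 = 795 − 46761/182 ≈ 538.071.
Pooling payoff: 0.80 × 795 + 0.20 × 366 = 709.2.
Difference: 538.071 − 709.2 = -171.129, i.e. -171.1 to one decimal place.
The strong type would prefer the pooling outcome.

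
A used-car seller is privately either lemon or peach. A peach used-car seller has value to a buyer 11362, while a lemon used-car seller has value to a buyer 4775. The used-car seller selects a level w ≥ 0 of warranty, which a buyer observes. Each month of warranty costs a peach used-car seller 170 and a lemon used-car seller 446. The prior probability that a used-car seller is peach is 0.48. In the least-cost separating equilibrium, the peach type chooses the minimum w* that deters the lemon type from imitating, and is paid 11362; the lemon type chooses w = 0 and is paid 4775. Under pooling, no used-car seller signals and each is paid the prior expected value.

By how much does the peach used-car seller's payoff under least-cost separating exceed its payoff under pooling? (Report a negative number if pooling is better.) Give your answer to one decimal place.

Least-cost separating signal: w* solves 4775 = 11362 − 446·w*, so w* = (11362 − 4775)/446 ≈ 14.7691.
Peach type's separating payoff: 11362 − 170 × w* = 11362 − 170 × (11362 − 4775)/446 = 11362 − 1119790/446 ≈ 8851.260.
Pooling payoff: 0.48 × 11362 + 0.52 × 4775 = 7936.76.
Difference: 8851.260 − 7936.76 = 914.5.
The peach type prefers to separate.

914.5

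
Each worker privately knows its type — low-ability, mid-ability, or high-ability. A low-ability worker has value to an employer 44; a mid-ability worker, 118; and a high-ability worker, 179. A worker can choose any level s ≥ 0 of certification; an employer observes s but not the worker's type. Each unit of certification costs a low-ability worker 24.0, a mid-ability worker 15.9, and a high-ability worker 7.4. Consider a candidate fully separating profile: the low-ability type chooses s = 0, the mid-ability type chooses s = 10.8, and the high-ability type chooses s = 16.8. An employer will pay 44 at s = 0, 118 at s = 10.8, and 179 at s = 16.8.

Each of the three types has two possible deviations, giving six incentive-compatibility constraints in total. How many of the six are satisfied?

High-ability (own payoff 179 − 7.4×16.8 = 54.68): to s=0 gives 44 → no gain ✓; to s=10.8 gives 118 − 7.4×10.8 = 38.08 → no gain ✓.
Mid-ability (own payoff 118 − 15.9×10.8 = -53.72): to s=0 gives 44 → profitable ✗; to s=16.8 gives 179 − 15.9×16.8 = -88.12 → no gain ✓.
Low-ability (own payoff 44): to s=10.8 gives 118 − 24.0×10.8 = -141.2 → no gain ✓; to s=16.8 gives 179 − 24.0×16.8 = -224.2 → no gain ✓.
5 of the 6 constraints hold; not an equilibrium.

5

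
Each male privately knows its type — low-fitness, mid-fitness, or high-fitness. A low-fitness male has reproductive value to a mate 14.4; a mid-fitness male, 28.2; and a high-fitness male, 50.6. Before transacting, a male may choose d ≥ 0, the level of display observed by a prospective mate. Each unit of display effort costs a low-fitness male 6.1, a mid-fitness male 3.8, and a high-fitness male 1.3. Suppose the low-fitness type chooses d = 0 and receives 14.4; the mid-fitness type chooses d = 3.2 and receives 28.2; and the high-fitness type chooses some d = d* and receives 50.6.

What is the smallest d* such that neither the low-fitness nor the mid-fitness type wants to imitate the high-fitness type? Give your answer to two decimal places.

9.09

Mid-fitness type (on-path payoff 28.2 − 3.8×3.2 = 16.04) won't mimic when 16.04 ≥ 50.6 − 3.8·d*, i.e. d* ≥ 9.09.
Low-fitness type (on-path payoff 14.4) won't mimic when 14.4 ≥ 50.6 − 6.1·d*, i.e. d* ≥ 5.93.
Both must hold, so d* = max(5.93, 9.09) = 9.09. The mid-fitness type's constraint binds.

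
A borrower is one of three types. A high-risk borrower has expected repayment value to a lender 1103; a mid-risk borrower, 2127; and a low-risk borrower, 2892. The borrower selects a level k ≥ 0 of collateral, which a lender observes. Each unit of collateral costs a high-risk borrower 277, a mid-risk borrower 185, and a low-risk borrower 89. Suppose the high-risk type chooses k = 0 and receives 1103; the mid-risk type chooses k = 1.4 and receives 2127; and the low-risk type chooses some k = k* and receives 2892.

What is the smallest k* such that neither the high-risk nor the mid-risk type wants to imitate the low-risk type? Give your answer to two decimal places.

6.46

High-risk type (on-path payoff 1103) won't mimic when 1103 ≥ 2892 − 277·k*, i.e. k* ≥ 6.46.
Mid-risk type (on-path payoff 2127 − 185×1.4 = 1868) won't mimic when 1868 ≥ 2892 − 185·k*, i.e. k* ≥ 5.54.
Both must hold, so k* = max(6.46, 5.54) = 6.46. The high-risk type's constraint binds.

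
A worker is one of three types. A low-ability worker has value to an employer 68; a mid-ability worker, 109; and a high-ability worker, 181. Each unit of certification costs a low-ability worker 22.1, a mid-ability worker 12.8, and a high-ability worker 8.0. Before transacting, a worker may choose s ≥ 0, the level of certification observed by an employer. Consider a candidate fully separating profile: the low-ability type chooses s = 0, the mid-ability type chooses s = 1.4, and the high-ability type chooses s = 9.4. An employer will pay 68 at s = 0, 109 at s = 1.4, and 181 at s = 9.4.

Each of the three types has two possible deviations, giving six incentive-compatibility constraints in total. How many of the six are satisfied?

Low-ability (own payoff 68): to s=1.4 gives 109 − 22.1×1.4 = 78.06 → profitable ✗; to s=9.4 gives 181 − 22.1×9.4 = -26.74 → no gain ✓.
Mid-ability (own payoff 109 − 12.8×1.4 = 91.08): to s=0 gives 68 → no gain ✓; to s=9.4 gives 181 − 12.8×9.4 = 60.68 → no gain ✓.
High-ability (own payoff 181 − 8.0×9.4 = 105.8): to s=0 gives 68 → no gain ✓; to s=1.4 gives 109 − 8.0×1.4 = 97.8 → no gain ✓.
5 of the 6 constraints hold; not an equilibrium.

5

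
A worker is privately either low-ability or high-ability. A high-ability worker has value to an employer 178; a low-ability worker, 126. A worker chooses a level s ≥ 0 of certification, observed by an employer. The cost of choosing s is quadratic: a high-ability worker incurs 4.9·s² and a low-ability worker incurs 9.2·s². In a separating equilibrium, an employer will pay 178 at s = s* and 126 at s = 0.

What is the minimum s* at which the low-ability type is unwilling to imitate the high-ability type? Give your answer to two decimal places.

The low-ability type at s = 0 receives 126; imitating at s* yields 178 − 9.2·s*².
Indifference: 126 = 178 − 9.2·s*², so s*² = (178 − 126) / 9.2 ≈ 5.6522.
s* = √5.6522 ≈ 2.38.

2.38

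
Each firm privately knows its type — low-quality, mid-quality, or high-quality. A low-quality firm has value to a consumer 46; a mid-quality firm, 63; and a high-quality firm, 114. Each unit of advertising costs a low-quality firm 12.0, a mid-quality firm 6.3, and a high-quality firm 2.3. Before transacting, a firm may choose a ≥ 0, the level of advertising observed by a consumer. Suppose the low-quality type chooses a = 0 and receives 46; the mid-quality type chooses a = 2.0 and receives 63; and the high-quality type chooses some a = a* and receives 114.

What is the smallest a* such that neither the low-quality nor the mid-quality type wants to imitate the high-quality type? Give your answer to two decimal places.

10.10

Low-quality type (on-path payoff 46) won't mimic when 46 ≥ 114 − 12.0·a*, i.e. a* ≥ 5.67.
Mid-quality type (on-path payoff 63 − 6.3×2.0 = 50.4) won't mimic when 50.4 ≥ 114 − 6.3·a*, i.e. a* ≥ 10.10.
Both must hold, so a* = max(5.67, 10.10) = 10.10. The mid-quality type's constraint binds.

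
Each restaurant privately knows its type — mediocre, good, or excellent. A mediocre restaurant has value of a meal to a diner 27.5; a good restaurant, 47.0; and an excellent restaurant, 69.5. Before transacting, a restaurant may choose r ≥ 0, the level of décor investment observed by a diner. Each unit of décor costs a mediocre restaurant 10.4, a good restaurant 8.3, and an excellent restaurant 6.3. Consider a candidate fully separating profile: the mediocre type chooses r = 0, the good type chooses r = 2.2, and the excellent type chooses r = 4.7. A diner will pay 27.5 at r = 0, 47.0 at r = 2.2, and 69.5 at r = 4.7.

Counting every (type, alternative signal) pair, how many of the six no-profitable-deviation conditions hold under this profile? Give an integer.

Excellent (own payoff 69.5 − 6.3×4.7 = 39.89): to r=0 gives 27.5 → no gain ✓; to r=2.2 gives 47.0 − 6.3×2.2 = 33.14 → no gain ✓.
Mediocre (own payoff 27.5): to r=2.2 gives 47.0 − 10.4×2.2 = 24.12 → no gain ✓; to r=4.7 gives 69.5 − 10.4×4.7 = 20.62 → no gain ✓.
Good (own payoff 47.0 − 8.3×2.2 = 28.74): to r=0 gives 27.5 → no gain ✓; to r=4.7 gives 69.5 − 8.3×4.7 = 30.49 → profitable ✗.
5 of the 6 constraints hold; not an equilibrium.

5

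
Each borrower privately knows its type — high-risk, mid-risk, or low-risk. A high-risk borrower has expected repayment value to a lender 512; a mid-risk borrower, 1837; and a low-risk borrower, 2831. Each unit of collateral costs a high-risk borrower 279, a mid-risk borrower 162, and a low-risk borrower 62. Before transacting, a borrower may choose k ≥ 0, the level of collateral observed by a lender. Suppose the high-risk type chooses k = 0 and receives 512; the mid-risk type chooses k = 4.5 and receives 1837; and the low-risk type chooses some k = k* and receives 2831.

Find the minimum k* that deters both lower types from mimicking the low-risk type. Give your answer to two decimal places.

High-risk type (on-path payoff 512) won't mimic when 512 ≥ 2831 − 279·k*, i.e. k* ≥ 8.31.
Mid-risk type (on-path payoff 1837 − 162×4.5 = 1108) won't mimic when 1108 ≥ 2831 − 162·k*, i.e. k* ≥ 10.64.
Both must hold, so k* = max(8.31, 10.64) = 10.64. The mid-risk type's constraint binds.

10.64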